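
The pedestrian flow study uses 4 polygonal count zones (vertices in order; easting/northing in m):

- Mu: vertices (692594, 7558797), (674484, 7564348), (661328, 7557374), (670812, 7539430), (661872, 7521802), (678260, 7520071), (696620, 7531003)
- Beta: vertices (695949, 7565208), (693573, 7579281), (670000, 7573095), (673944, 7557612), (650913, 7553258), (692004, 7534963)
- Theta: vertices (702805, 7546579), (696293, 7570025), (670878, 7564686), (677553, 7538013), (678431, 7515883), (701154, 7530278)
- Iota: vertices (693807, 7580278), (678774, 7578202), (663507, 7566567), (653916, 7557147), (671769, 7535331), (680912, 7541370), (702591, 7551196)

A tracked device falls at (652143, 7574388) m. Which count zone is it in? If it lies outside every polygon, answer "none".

Cast a ray rightward from (652143, 7574388). For each polygon, the edges (by vertex number in listed order) whose endpoints lie on opposite sides of northing = 7574388, where each meets that height, and whether that is right or left of the point:
Mu: no edge straddles that height → 0 crossings.
Beta: 1–2 at easting≈694399.1 (right), 2–3 at easting≈674927.2 (right) → 2 crossings.
Theta: no edge straddles that height → 0 crossings.
Iota: 2–3 at easting≈673769.4 (right), 7–1 at easting≈695586.0 (right) → 2 crossings.
All counts are even, so the point lies outside every listed polygon.

none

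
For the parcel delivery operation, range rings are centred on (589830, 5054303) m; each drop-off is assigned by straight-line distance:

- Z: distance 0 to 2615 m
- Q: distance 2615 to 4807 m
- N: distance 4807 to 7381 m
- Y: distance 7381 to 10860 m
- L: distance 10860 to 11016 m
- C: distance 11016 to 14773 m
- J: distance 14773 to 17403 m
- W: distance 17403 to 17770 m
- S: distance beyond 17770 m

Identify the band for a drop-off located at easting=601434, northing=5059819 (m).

Distance = √((601434−589830)² + (5059819−5054303)²) = √(134652816.000 + 30426256.000) = 12848.310 m.
11016 ≤ 12848.310 < 14773 → C.

C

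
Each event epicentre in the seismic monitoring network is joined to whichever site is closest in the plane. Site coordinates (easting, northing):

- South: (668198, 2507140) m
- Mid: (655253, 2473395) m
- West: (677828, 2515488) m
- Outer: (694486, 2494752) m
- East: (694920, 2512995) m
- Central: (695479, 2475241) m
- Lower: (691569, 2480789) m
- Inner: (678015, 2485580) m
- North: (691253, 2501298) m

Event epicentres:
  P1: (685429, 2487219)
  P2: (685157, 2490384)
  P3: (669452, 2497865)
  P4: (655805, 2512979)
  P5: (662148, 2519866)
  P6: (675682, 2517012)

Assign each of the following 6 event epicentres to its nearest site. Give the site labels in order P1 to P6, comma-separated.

Inner, Inner, South, South, South, West

P1 → Inner (d²=57653717.00)
P2 → Inner (d²=74086580.00)
P3 → South (d²=87598141.00)
P4 → South (d²=187680370.00)
P5 → South (d²=198553576.00)
P6 → West (d²=6927892.00)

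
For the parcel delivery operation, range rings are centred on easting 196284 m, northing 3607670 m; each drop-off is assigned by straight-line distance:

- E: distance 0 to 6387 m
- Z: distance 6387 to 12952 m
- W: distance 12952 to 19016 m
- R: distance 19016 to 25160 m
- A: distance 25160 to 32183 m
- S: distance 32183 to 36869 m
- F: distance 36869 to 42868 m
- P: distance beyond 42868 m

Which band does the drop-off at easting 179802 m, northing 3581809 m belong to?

Distance = √((179802−196284)² + (3581809−3607670)²) = √(271656324.000 + 668791321.000) = 30666.719 m.
25160 ≤ 30666.719 < 32183 → A.

A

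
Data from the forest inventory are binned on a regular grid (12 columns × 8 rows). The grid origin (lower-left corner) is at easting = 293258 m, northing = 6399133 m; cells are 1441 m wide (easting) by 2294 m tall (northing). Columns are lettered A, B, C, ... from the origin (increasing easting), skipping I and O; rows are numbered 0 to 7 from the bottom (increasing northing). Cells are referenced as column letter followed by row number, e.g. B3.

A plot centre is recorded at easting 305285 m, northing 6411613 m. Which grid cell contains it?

J5

Column index: ⌊(305285 − 293258) / 1441⌋ = ⌊8.346⌋ = 8 → column J
Row offset from origin: ⌊(6411613 − 6399133) / 2294⌋ = ⌊5.440⌋ = 5 → row 5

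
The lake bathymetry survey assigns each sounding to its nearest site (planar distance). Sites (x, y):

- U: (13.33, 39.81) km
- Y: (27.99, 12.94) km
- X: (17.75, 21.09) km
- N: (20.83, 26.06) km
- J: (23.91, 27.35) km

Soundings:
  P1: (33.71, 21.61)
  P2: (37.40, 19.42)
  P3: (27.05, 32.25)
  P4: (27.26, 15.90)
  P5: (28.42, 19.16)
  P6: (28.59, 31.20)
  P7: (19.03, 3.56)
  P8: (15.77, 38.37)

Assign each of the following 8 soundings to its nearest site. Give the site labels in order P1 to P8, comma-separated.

Y, Y, J, Y, Y, J, Y, U

P1 → Y (d²=107.89)
P2 → Y (d²=130.54)
P3 → J (d²=33.87)
P4 → Y (d²=9.29)
P5 → Y (d²=38.87)
P6 → J (d²=36.72)
P7 → Y (d²=168.27)
P8 → U (d²=8.03)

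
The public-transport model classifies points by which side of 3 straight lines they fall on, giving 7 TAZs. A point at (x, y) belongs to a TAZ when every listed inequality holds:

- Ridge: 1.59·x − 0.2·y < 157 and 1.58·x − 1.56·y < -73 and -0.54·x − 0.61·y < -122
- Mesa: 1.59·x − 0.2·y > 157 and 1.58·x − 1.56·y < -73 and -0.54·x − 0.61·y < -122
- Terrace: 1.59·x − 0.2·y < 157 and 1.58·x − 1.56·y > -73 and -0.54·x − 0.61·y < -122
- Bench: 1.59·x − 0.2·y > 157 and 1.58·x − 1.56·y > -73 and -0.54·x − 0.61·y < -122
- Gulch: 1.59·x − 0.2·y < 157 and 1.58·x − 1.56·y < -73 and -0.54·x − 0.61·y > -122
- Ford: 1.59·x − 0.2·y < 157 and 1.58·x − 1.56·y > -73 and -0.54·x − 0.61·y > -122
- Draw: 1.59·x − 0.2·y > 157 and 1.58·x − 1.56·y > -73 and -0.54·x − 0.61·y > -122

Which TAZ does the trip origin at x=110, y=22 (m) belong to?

1.59·110 − 0.2·22 = 170.500, which is > 157
1.58·110 − 1.56·22 = 139.480, which is > -73
-0.54·110 − 0.61·22 = -72.820, which is > -122
This sign pattern matches Draw.

Draw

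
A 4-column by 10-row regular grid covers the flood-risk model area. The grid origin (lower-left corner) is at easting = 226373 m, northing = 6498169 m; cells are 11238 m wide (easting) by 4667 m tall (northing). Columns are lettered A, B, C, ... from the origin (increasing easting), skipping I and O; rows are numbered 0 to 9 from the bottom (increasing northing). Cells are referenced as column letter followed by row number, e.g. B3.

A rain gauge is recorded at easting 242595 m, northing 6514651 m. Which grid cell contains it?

B3

Column index: ⌊(242595 − 226373) / 11238⌋ = ⌊1.443⌋ = 1 → column B
Row offset from origin: ⌊(6514651 − 6498169) / 4667⌋ = ⌊3.532⌋ = 3 → row 3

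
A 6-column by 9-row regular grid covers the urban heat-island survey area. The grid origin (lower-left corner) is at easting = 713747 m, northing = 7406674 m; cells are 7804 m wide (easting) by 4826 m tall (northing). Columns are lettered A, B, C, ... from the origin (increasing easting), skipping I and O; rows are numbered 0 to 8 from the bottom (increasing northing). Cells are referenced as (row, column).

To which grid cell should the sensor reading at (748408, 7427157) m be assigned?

Column index: ⌊(748408 − 713747) / 7804⌋ = ⌊4.441⌋ = 4 → column E
Row offset from origin: ⌊(7427157 − 7406674) / 4826⌋ = ⌊4.244⌋ = 4 → row 4

(4, E)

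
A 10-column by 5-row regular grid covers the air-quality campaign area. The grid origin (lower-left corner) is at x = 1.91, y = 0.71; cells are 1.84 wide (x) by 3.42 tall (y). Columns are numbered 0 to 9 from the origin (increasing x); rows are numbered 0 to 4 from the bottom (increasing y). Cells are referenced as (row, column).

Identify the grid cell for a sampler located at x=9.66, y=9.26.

(2, 4)

Column index: ⌊(9.66 − 1.91) / 1.84⌋ = ⌊4.212⌋ = 4
Row offset from origin: ⌊(9.26 − 0.71) / 3.42⌋ = ⌊2.500⌋ = 2 → row 2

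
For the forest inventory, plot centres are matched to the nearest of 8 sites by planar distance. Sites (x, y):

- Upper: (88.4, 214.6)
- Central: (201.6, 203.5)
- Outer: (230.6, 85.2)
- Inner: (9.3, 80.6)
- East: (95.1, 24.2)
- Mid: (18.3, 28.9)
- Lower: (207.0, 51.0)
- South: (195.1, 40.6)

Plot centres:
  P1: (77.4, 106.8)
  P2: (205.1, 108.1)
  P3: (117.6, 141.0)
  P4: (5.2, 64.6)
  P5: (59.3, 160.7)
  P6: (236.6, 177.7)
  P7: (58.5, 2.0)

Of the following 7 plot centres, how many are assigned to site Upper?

2

P1 → Inner
P2 → Outer
P3 → Upper
P4 → Inner
P5 → Upper
P6 → Central
P7 → East
2 of the 7 go to Upper.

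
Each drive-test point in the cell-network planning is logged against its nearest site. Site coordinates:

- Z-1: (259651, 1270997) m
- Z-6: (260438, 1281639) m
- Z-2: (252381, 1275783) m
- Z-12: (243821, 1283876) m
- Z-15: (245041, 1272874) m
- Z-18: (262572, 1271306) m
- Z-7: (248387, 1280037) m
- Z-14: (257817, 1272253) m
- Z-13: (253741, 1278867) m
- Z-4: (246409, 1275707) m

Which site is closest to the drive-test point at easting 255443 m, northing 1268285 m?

Squared distances to each site:
Z-1: 25062208.000; Z-6: 203279341.000; Z-2: 65595848.000; Z-12: 378150165.000; Z-15: 129260525.000; Z-18: 59949082.000; Z-7: 187896640.000; Z-14: 21380900.000; Z-13: 114875528.000; Z-4: 136699240.000.
Minimum at Z-14.

Z-14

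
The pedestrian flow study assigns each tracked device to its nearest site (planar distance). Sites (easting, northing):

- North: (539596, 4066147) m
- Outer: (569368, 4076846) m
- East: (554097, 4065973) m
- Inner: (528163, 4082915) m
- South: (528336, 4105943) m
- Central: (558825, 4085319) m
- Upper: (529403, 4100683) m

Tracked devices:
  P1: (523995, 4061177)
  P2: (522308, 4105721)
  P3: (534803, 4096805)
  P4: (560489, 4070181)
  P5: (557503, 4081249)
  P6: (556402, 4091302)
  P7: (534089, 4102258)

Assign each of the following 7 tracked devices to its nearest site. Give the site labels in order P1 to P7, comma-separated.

P1 → North (d²=268092101.00)
P2 → South (d²=36386068.00)
P3 → Upper (d²=44198884.00)
P4 → East (d²=58564928.00)
P5 → Central (d²=18312584.00)
P6 → Central (d²=41667218.00)
P7 → Upper (d²=24439221.00)

North, South, Upper, East, Central, Central, Upper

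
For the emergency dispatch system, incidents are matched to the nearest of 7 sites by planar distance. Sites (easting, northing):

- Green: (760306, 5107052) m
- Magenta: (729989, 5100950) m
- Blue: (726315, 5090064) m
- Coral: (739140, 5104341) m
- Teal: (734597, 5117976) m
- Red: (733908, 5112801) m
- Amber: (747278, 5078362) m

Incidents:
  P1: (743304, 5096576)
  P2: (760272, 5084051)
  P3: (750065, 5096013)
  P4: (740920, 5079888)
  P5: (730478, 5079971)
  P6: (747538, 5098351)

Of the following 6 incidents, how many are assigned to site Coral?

3

P1 → Coral
P2 → Amber
P3 → Coral
P4 → Amber
P5 → Blue
P6 → Coral
3 of the 6 go to Coral.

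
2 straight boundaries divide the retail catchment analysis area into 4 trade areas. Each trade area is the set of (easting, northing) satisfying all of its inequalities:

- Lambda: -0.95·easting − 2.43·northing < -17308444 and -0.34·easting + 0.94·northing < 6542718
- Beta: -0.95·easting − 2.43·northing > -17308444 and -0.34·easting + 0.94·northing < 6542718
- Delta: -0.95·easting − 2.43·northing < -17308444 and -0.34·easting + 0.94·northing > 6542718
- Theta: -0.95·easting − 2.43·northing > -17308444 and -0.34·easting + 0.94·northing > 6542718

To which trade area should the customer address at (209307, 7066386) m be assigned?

Delta

-0.95·209307 − 2.43·7066386 = -17370159.630, which is < -17308444
-0.34·209307 + 0.94·7066386 = 6571238.460, which is > 6542718
This sign pattern matches Delta.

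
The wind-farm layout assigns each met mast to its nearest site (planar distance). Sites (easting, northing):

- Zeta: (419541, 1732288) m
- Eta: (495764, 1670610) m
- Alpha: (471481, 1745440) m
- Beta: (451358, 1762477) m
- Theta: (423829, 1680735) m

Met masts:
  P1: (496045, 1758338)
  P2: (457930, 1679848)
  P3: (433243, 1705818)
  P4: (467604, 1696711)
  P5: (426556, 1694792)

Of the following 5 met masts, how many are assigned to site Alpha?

1

P1 → Alpha
P2 → Theta
P3 → Theta
P4 → Eta
P5 → Theta
1 of the 5 goes to Alpha.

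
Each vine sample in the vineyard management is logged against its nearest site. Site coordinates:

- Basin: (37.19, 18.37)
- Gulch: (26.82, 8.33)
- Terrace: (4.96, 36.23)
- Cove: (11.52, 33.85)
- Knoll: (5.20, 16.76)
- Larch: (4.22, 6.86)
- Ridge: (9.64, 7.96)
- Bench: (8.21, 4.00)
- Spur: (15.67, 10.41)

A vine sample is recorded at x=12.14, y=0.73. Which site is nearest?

Bench

Squared distances to each site:
Basin: 938.672; Gulch: 273.262; Terrace: 1311.802; Cove: 1097.319; Knoll: 305.125; Larch: 100.303; Ridge: 58.523; Bench: 26.138; Spur: 106.163.
Minimum at Bench.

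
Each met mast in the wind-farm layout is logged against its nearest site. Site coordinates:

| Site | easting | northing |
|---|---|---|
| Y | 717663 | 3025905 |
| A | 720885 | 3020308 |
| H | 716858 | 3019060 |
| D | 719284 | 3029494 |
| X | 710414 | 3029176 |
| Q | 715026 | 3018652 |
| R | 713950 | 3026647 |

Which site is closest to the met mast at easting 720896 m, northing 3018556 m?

A

Squared distances to each site:
Y: 64460090.000; A: 3069625.000; H: 16559460.000; D: 122238388.000; X: 222656724.000; Q: 34466116.000; R: 113711197.000.
Minimum at A.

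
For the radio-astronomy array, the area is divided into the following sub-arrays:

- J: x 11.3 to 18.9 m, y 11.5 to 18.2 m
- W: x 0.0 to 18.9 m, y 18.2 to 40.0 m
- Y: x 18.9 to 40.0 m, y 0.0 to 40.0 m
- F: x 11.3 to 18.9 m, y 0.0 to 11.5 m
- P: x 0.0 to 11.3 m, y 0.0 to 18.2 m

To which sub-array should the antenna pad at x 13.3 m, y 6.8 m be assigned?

The point has x = 13.3 and y = 6.8.
Only F satisfies 11.3 ≤ x ≤ 18.9 and 0.0 ≤ y ≤ 11.5.

F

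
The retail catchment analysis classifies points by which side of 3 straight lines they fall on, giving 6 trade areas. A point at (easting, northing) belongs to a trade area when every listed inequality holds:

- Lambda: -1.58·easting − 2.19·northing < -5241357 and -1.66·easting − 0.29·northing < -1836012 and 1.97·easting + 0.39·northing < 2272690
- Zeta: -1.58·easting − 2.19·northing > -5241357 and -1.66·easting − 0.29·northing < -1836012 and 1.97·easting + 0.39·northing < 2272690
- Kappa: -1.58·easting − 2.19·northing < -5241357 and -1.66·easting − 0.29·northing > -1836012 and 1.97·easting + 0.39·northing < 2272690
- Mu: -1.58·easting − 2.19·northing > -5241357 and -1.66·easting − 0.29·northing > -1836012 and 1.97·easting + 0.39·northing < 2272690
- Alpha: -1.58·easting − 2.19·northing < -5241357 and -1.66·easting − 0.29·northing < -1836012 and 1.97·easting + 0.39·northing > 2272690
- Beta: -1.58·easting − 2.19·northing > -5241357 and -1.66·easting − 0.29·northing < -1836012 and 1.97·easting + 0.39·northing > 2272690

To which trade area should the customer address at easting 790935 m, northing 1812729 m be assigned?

-1.58·790935 − 2.19·1812729 = -5219553.810, which is > -5241357
-1.66·790935 − 0.29·1812729 = -1838643.510, which is < -1836012
1.97·790935 + 0.39·1812729 = 2265106.260, which is < 2272690
This sign pattern matches Zeta.

Zeta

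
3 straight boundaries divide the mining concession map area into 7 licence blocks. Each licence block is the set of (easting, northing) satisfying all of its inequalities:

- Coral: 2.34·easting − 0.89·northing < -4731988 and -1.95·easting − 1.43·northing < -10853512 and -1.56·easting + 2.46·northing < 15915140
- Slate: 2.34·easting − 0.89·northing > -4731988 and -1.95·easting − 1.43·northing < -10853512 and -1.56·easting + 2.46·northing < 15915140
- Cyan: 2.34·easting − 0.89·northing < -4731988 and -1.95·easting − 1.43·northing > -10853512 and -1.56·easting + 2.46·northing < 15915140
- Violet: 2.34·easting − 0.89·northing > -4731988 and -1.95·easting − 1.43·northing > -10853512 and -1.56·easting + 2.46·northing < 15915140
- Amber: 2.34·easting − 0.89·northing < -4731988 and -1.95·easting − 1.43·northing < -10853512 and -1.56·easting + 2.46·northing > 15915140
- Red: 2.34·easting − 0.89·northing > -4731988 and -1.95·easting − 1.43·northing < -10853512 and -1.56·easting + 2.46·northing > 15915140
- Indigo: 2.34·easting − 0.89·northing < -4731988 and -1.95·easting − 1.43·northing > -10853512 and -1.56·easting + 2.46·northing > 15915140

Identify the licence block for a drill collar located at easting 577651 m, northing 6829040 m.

Slate

2.34·577651 − 0.89·6829040 = -4726142.260, which is > -4731988
-1.95·577651 − 1.43·6829040 = -10891946.650, which is < -10853512
-1.56·577651 + 2.46·6829040 = 15898302.840, which is < 15915140
This sign pattern matches Slate.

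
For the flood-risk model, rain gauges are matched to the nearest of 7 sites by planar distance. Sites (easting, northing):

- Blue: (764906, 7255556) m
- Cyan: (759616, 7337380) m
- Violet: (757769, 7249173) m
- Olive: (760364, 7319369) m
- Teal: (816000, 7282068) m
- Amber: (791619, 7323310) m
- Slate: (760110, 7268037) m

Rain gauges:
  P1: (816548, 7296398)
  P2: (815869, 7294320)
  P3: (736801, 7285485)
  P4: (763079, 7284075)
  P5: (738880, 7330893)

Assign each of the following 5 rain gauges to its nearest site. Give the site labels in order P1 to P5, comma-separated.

Teal, Teal, Slate, Slate, Cyan

P1 → Teal (d²=205649204.00)
P2 → Teal (d²=150128665.00)
P3 → Slate (d²=847742185.00)
P4 → Slate (d²=266032405.00)
P5 → Cyan (d²=472062865.00)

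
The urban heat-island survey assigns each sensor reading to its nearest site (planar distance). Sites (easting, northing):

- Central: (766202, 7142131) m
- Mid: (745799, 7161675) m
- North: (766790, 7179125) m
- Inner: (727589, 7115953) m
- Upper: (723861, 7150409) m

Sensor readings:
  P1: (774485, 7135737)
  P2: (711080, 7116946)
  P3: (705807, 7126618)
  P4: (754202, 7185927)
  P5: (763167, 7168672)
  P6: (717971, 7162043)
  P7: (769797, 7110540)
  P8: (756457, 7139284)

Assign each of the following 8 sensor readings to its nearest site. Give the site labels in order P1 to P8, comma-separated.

P1 → Central (d²=109491325.00)
P2 → Inner (d²=273533130.00)
P3 → Inner (d²=588197749.00)
P4 → North (d²=204724948.00)
P5 → North (d²=122391338.00)
P6 → Upper (d²=170042056.00)
P7 → Central (d²=1010915306.00)
P8 → Central (d²=103070434.00)

Central, Inner, Inner, North, North, Upper, Central, Central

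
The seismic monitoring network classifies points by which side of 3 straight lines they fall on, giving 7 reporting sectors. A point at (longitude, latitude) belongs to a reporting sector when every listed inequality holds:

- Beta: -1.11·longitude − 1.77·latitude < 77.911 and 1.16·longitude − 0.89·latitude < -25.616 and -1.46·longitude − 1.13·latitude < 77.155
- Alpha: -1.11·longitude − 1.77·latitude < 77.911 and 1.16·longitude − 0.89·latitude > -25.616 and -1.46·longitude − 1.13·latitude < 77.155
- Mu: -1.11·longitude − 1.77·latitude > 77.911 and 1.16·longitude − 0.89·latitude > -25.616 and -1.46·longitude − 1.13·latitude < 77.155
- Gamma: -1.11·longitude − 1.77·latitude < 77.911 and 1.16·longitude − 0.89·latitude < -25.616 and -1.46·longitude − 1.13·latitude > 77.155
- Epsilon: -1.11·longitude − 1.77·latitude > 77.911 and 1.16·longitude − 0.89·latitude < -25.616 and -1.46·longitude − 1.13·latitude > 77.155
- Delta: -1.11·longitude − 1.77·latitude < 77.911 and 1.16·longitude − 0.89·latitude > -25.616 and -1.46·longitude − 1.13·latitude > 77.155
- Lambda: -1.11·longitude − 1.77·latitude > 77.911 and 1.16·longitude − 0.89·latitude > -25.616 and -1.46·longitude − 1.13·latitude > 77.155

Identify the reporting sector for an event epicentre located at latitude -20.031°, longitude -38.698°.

-1.11·-38.698 − 1.77·-20.031 = 78.410, which is > 77.911
1.16·-38.698 − 0.89·-20.031 = -27.062, which is < -25.616
-1.46·-38.698 − 1.13·-20.031 = 79.134, which is > 77.155
This sign pattern matches Epsilon.

Epsilon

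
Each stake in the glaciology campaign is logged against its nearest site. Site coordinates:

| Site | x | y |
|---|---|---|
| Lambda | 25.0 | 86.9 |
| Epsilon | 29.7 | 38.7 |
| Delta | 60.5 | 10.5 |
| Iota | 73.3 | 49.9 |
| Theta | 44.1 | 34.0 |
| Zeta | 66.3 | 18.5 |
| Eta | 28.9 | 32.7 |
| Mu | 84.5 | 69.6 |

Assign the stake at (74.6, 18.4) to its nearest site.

Zeta

Squared distances to each site:
Lambda: 7152.410; Epsilon: 2428.100; Delta: 261.220; Iota: 993.940; Theta: 1173.610; Zeta: 68.900; Eta: 2292.980; Mu: 2719.450.
Minimum at Zeta.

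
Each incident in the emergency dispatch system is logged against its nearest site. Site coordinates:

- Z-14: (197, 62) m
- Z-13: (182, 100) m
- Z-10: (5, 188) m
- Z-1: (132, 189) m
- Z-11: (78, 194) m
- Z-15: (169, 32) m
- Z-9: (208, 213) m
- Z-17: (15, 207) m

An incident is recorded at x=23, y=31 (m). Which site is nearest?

Z-15

Squared distances to each site:
Z-14: 31237.000; Z-13: 30042.000; Z-10: 24973.000; Z-1: 36845.000; Z-11: 29594.000; Z-15: 21317.000; Z-9: 67349.000; Z-17: 31040.000.
Minimum at Z-15.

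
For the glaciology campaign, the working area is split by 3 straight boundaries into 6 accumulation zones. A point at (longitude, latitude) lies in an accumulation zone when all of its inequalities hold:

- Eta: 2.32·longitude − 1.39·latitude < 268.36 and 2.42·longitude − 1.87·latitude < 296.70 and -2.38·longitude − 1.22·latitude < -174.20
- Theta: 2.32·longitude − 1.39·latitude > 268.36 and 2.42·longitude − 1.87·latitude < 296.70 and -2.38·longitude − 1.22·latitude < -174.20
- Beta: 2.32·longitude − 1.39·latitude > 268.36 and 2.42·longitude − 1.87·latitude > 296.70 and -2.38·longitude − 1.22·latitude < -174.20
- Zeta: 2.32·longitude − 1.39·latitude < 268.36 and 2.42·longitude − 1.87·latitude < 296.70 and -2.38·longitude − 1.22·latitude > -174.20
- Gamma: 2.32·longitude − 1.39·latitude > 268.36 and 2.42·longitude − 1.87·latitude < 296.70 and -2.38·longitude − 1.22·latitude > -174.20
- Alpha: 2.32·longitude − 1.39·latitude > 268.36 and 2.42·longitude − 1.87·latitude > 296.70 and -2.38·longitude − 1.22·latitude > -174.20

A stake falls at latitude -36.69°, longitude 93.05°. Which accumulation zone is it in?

Eta

2.32·93.05 − 1.39·-36.69 = 266.875, which is < 268.36
2.42·93.05 − 1.87·-36.69 = 293.791, which is < 296.70
-2.38·93.05 − 1.22·-36.69 = -176.697, which is < -174.20
This sign pattern matches Eta.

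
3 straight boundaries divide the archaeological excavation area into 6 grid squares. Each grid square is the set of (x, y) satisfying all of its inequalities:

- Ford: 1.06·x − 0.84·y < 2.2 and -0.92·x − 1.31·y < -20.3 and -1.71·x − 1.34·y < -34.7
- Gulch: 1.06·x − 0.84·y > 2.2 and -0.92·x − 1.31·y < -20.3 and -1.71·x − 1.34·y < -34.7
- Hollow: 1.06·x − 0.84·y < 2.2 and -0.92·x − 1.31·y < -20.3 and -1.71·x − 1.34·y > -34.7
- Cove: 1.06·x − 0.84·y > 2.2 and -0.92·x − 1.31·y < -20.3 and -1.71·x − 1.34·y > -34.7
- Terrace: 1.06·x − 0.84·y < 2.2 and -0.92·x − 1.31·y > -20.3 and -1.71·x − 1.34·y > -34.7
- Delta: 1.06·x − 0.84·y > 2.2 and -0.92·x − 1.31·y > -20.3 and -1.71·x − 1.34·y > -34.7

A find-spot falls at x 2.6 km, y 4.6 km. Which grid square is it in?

Terrace

1.06·2.6 − 0.84·4.6 = -1.108, which is < 2.2
-0.92·2.6 − 1.31·4.6 = -8.418, which is > -20.3
-1.71·2.6 − 1.34·4.6 = -10.610, which is > -34.7
This sign pattern matches Terrace.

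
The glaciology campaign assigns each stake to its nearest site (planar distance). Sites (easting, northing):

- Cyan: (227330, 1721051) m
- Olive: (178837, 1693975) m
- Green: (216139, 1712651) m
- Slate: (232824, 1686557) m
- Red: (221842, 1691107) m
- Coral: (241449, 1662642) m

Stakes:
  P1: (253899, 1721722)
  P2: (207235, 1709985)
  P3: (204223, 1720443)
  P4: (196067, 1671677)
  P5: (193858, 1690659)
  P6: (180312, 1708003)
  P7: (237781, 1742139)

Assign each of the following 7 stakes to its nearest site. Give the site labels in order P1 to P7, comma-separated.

P1 → Cyan (d²=706362002.00)
P2 → Green (d²=86388772.00)
P3 → Green (d²=202706320.00)
P4 → Olive (d²=794073704.00)
P5 → Olive (d²=236626297.00)
P6 → Olive (d²=198960409.00)
P7 → Cyan (d²=553927145.00)

Cyan, Green, Green, Olive, Olive, Olive, Cyan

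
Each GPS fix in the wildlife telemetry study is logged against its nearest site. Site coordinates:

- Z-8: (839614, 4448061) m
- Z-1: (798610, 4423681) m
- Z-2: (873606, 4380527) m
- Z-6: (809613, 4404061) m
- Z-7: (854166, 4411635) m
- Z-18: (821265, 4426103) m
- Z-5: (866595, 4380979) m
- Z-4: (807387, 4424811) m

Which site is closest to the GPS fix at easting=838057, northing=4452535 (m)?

Z-8

Squared distances to each site:
Z-8: 22440925.000; Z-1: 2388619125.000; Z-2: 6448883465.000; Z-6: 3158789812.000; Z-7: 1932309881.000; Z-18: 980621888.000; Z-5: 5934678580.000; Z-4: 1709269076.000.
Minimum at Z-8.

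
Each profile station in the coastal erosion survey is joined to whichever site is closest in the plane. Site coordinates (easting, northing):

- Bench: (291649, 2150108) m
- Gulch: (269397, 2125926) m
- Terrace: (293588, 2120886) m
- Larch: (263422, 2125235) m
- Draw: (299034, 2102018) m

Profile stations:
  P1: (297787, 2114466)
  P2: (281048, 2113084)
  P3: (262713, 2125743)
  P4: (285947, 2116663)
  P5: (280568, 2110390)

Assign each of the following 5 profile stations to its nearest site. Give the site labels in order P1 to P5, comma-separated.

Terrace, Terrace, Larch, Terrace, Terrace

P1 → Terrace (d²=58848001.00)
P2 → Terrace (d²=218122804.00)
P3 → Larch (d²=760745.00)
P4 → Terrace (d²=76218610.00)
P5 → Terrace (d²=279686416.00)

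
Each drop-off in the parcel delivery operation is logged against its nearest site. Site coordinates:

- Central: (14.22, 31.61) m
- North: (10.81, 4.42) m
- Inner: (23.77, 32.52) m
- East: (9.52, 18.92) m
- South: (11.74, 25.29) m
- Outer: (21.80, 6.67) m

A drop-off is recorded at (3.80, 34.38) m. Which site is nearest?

Central

Squared distances to each site:
Central: 116.249; North: 946.742; Inner: 402.260; East: 271.730; South: 145.672; Outer: 1091.844.
Minimum at Central.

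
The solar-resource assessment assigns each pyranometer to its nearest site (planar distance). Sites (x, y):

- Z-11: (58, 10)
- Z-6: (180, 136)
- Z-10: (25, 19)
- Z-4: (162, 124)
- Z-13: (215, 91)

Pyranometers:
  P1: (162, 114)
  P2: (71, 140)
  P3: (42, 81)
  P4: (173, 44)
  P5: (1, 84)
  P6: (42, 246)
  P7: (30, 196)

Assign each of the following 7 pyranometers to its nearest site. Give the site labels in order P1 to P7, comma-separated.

Z-4, Z-4, Z-10, Z-13, Z-10, Z-4, Z-4

P1 → Z-4 (d²=100.00)
P2 → Z-4 (d²=8537.00)
P3 → Z-10 (d²=4133.00)
P4 → Z-13 (d²=3973.00)
P5 → Z-10 (d²=4801.00)
P6 → Z-4 (d²=29284.00)
P7 → Z-4 (d²=22608.00)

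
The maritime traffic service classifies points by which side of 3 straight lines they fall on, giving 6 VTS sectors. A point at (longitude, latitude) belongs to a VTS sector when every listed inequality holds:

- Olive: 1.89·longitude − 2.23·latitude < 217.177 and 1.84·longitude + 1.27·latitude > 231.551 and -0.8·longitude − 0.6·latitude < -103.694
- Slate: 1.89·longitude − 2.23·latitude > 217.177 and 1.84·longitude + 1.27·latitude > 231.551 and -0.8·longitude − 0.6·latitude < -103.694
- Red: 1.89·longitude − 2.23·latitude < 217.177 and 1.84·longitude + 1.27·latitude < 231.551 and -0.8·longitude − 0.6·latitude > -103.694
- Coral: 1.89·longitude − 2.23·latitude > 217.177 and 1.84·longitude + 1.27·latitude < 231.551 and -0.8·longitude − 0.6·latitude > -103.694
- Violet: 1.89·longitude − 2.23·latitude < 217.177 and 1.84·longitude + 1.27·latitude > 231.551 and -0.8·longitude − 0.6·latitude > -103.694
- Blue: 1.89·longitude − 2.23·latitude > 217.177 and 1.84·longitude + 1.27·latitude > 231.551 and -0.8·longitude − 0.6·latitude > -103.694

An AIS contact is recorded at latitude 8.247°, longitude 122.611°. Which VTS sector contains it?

Violet

1.89·122.611 − 2.23·8.247 = 213.344, which is < 217.177
1.84·122.611 + 1.27·8.247 = 236.078, which is > 231.551
-0.8·122.611 − 0.6·8.247 = -103.037, which is > -103.694
This sign pattern matches Violet.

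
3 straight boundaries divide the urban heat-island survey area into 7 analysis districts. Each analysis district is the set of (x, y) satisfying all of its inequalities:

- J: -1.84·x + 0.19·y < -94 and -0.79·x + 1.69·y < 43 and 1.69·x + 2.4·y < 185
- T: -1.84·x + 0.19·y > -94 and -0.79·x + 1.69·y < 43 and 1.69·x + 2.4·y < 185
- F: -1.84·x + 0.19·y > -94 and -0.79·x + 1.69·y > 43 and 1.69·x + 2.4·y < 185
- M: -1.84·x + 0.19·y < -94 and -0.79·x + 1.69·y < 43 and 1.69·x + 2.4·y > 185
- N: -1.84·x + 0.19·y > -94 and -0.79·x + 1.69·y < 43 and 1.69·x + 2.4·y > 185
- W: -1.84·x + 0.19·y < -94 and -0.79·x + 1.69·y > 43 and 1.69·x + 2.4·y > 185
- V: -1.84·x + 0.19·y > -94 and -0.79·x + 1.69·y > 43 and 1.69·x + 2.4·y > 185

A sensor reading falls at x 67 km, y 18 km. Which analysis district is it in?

-1.84·67 + 0.19·18 = -119.860, which is < -94
-0.79·67 + 1.69·18 = -22.510, which is < 43
1.69·67 + 2.4·18 = 156.430, which is < 185
This sign pattern matches J.

J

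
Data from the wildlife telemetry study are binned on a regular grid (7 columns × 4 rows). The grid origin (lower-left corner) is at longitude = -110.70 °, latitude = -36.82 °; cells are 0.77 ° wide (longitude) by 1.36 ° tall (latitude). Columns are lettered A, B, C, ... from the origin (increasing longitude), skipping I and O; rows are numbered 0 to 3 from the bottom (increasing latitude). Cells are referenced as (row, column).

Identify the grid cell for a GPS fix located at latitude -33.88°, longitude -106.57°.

(2, F)

Column index: ⌊(-106.57 − -110.70) / 0.77⌋ = ⌊5.364⌋ = 5 → column F
Row offset from origin: ⌊(-33.88 − -36.82) / 1.36⌋ = ⌊2.162⌋ = 2 → row 2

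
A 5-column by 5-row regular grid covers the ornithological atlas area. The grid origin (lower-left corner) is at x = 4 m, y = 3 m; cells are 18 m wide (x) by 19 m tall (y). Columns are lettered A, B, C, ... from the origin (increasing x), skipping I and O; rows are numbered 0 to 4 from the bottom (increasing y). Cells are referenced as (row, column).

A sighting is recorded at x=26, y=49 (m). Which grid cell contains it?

Column index: ⌊(26 − 4) / 18⌋ = ⌊1.222⌋ = 1 → column B
Row offset from origin: ⌊(49 − 3) / 19⌋ = ⌊2.421⌋ = 2 → row 2

(2, B)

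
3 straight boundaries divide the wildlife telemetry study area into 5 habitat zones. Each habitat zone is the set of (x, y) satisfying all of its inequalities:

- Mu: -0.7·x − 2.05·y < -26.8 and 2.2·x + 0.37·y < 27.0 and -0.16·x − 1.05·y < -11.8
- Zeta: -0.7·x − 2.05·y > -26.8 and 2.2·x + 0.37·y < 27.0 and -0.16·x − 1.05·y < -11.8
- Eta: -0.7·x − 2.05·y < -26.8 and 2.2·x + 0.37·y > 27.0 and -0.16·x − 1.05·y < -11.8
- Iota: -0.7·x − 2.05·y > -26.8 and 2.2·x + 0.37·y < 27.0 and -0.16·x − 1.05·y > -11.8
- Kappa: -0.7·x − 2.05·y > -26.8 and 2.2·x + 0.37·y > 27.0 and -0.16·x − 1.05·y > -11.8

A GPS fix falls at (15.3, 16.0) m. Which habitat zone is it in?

-0.7·15.3 − 2.05·16.0 = -43.510, which is < -26.8
2.2·15.3 + 0.37·16.0 = 39.580, which is > 27.0
-0.16·15.3 − 1.05·16.0 = -19.248, which is < -11.8
This sign pattern matches Eta.

Eta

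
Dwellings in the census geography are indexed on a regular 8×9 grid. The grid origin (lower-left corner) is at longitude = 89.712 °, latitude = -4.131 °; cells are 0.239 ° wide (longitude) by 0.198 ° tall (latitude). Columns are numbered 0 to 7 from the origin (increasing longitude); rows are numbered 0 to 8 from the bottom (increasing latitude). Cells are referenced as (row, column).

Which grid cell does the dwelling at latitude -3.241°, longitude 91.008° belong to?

(4, 5)

Column index: ⌊(91.008 − 89.712) / 0.239⌋ = ⌊5.423⌋ = 5
Row offset from origin: ⌊(-3.241 − -4.131) / 0.198⌋ = ⌊4.495⌋ = 4 → row 4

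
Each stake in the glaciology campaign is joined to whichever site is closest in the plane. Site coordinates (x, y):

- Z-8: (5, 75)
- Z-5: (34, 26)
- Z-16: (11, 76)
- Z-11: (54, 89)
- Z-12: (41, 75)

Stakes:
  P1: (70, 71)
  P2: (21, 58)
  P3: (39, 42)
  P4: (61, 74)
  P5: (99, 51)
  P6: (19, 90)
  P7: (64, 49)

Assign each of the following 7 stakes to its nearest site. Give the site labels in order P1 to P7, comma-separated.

P1 → Z-11 (d²=580.00)
P2 → Z-16 (d²=424.00)
P3 → Z-5 (d²=281.00)
P4 → Z-11 (d²=274.00)
P5 → Z-11 (d²=3469.00)
P6 → Z-16 (d²=260.00)
P7 → Z-12 (d²=1205.00)

Z-11, Z-16, Z-5, Z-11, Z-11, Z-16, Z-12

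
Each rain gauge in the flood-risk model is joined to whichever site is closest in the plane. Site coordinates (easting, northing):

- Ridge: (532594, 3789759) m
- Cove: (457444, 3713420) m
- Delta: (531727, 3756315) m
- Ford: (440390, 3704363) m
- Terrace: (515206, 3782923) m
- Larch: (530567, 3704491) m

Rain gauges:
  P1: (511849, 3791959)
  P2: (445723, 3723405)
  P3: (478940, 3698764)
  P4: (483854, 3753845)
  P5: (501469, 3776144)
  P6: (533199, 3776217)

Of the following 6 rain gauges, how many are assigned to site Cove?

2

P1 → Terrace
P2 → Cove
P3 → Cove
P4 → Terrace
P5 → Terrace
P6 → Ridge
2 of the 6 go to Cove.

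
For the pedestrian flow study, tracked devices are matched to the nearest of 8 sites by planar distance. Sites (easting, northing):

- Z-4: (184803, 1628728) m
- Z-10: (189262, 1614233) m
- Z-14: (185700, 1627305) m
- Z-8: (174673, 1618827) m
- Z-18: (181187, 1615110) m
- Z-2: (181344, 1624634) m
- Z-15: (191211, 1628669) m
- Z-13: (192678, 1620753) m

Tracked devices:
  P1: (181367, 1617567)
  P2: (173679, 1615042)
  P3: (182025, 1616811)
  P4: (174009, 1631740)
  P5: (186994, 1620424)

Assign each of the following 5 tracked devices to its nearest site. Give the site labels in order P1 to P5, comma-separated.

Z-18, Z-8, Z-18, Z-2, Z-13

P1 → Z-18 (d²=6069249.00)
P2 → Z-8 (d²=15314261.00)
P3 → Z-18 (d²=3595645.00)
P4 → Z-2 (d²=104297461.00)
P5 → Z-13 (d²=32416097.00)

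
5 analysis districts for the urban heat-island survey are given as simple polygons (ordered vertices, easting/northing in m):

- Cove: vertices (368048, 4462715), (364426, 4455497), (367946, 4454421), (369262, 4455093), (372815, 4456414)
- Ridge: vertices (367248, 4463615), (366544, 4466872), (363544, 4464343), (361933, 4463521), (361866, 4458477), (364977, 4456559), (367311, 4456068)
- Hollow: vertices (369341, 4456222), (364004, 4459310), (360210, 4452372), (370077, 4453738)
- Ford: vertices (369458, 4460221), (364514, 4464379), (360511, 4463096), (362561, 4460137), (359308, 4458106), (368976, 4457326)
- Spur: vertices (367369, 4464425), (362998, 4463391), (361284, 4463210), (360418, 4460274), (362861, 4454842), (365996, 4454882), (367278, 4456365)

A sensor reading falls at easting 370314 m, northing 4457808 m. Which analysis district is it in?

Cove

Cast a ray rightward from (370314, 4457808). For each polygon, the edges (by vertex number in listed order) whose endpoints lie on opposite sides of northing = 4457808, where each meets that height, and whether that is right or left of the point:
Cove: 1–2 at easting≈365585.7 (left), 5–1 at easting≈371760.4 (right) → 1 crossing.
Ridge: 5–6 at easting≈362951.1 (left), 7–1 at easting≈367296.5 (left) → 0 crossings.
Hollow: 1–2 at easting≈366599.9 (left), 2–3 at easting≈363182.6 (left) → 0 crossings.
Ford: 5–6 at easting≈363001.7 (left), 6–1 at easting≈369056.3 (left) → 0 crossings.
Spur: 4–5 at easting≈361527.1 (left), 7–1 at easting≈367294.3 (left) → 0 crossings.
Only Cove has an odd count, so the point is inside Cove.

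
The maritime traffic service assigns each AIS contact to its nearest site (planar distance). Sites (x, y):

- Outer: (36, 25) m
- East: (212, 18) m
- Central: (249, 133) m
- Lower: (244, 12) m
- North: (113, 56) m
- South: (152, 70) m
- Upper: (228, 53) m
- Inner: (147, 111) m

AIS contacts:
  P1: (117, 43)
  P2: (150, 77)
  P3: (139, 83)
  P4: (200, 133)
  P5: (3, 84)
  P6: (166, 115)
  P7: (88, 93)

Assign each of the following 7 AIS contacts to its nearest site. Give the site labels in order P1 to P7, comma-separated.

North, South, South, Central, Outer, Inner, North

P1 → North (d²=185.00)
P2 → South (d²=53.00)
P3 → South (d²=338.00)
P4 → Central (d²=2401.00)
P5 → Outer (d²=4570.00)
P6 → Inner (d²=377.00)
P7 → North (d²=1994.00)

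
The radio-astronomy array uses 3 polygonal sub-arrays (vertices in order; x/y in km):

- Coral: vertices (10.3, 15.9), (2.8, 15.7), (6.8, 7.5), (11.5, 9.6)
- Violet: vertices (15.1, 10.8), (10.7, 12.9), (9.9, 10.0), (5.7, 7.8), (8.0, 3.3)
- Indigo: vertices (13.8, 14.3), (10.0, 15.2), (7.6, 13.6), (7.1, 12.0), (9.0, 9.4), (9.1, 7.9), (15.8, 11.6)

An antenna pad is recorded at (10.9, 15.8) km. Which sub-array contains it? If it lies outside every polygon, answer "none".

none

Cast a ray rightward from (10.9, 15.8). For each polygon, the edges (by vertex number in listed order) whose endpoints lie on opposite sides of y = 15.8, where each meets that height, and whether that is right or left of the point:
Coral: 1–2 at x≈6.55 (left), 4–1 at x≈10.32 (left) → 0 crossings.
Violet: no edge straddles that height → 0 crossings.
Indigo: no edge straddles that height → 0 crossings.
All counts are even, so the point lies outside every listed polygon.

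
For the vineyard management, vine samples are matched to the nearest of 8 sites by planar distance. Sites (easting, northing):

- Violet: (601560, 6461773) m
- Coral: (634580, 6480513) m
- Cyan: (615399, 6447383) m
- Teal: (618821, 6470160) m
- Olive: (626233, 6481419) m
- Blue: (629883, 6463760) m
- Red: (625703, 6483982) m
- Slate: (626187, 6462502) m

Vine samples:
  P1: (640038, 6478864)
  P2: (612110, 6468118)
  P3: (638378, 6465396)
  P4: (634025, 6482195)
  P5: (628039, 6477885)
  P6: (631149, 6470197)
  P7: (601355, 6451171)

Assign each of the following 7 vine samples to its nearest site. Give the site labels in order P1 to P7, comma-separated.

Coral, Teal, Blue, Coral, Olive, Blue, Violet

P1 → Coral (d²=32508965.00)
P2 → Teal (d²=49207285.00)
P3 → Blue (d²=74841521.00)
P4 → Coral (d²=3137149.00)
P5 → Olive (d²=15750792.00)
P6 → Blue (d²=43037725.00)
P7 → Violet (d²=112444429.00)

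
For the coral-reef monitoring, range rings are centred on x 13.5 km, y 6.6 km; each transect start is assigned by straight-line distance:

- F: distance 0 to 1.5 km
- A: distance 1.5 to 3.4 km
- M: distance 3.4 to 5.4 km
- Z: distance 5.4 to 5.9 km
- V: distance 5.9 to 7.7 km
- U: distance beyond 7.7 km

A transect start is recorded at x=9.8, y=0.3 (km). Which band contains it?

V

Distance = √((9.8−13.5)² + (0.3−6.6)²) = √(13.690 + 39.690) = 7.306 km.
5.9 ≤ 7.306 < 7.7 → V.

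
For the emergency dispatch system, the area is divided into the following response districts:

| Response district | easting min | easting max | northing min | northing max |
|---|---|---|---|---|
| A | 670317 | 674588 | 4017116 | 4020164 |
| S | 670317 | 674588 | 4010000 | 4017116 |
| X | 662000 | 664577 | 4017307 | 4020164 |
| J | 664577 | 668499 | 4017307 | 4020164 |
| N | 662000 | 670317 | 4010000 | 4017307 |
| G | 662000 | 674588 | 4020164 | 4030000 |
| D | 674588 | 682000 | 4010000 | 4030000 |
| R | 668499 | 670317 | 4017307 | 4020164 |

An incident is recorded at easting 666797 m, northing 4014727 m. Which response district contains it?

N

The point has easting = 666797 and northing = 4014727.
Only N satisfies 662000 ≤ easting ≤ 670317 and 4010000 ≤ northing ≤ 4017307.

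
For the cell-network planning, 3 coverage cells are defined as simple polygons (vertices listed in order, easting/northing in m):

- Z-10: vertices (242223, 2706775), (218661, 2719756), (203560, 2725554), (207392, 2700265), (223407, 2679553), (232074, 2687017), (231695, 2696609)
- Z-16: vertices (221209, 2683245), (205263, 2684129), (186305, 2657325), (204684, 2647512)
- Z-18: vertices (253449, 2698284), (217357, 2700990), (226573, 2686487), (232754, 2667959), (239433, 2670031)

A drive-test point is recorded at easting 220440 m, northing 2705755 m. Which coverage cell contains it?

Z-10

Cast a ray rightward from (220440, 2705755). For each polygon, the edges (by vertex number in listed order) whose endpoints lie on opposite sides of northing = 2705755, where each meets that height, and whether that is right or left of the point:
Z-10: 3–4 at easting≈206560.1 (left), 7–1 at easting≈241166.7 (right) → 1 crossing.
Z-16: no edge straddles that height → 0 crossings.
Z-18: no edge straddles that height → 0 crossings.
Only Z-10 has an odd count, so the point is inside Z-10.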